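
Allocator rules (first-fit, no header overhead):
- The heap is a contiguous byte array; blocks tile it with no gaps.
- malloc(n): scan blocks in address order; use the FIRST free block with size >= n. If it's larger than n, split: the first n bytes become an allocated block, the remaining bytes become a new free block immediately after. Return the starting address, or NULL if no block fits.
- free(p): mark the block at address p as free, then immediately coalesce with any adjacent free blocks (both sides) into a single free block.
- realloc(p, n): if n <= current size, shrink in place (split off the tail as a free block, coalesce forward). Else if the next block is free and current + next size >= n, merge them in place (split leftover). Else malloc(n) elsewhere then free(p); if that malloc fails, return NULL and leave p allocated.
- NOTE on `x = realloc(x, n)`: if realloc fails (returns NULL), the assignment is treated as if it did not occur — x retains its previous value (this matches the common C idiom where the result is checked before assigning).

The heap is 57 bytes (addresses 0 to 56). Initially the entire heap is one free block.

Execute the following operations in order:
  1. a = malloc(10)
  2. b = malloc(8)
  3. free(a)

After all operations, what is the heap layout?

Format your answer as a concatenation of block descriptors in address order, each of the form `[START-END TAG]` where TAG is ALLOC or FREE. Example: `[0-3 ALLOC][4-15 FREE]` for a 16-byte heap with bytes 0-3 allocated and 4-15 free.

Op 1: a = malloc(10) -> a = 0; heap: [0-9 ALLOC][10-56 FREE]
Op 2: b = malloc(8) -> b = 10; heap: [0-9 ALLOC][10-17 ALLOC][18-56 FREE]
Op 3: free(a) -> (freed a); heap: [0-9 FREE][10-17 ALLOC][18-56 FREE]

Answer: [0-9 FREE][10-17 ALLOC][18-56 FREE]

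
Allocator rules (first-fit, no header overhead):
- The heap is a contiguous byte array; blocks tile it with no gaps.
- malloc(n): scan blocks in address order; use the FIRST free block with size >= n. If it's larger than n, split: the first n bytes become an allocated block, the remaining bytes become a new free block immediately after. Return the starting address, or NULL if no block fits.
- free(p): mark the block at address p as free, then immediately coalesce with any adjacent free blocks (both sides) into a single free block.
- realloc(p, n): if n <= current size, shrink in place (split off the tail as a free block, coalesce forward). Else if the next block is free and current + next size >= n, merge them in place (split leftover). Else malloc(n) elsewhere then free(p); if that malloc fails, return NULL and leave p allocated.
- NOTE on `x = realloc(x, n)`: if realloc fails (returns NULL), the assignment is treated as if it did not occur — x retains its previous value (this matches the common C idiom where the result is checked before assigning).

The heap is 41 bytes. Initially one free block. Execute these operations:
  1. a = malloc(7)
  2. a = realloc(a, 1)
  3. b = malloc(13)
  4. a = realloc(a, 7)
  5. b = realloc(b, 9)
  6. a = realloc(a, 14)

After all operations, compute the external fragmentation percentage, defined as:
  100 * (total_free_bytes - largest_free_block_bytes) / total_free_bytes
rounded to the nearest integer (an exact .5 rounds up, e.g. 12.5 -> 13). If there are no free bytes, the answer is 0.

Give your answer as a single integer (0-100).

Op 1: a = malloc(7) -> a = 0; heap: [0-6 ALLOC][7-40 FREE]
Op 2: a = realloc(a, 1) -> a = 0; heap: [0-0 ALLOC][1-40 FREE]
Op 3: b = malloc(13) -> b = 1; heap: [0-0 ALLOC][1-13 ALLOC][14-40 FREE]
Op 4: a = realloc(a, 7) -> a = 14; heap: [0-0 FREE][1-13 ALLOC][14-20 ALLOC][21-40 FREE]
Op 5: b = realloc(b, 9) -> b = 1; heap: [0-0 FREE][1-9 ALLOC][10-13 FREE][14-20 ALLOC][21-40 FREE]
Op 6: a = realloc(a, 14) -> a = 14; heap: [0-0 FREE][1-9 ALLOC][10-13 FREE][14-27 ALLOC][28-40 FREE]
Free blocks: [1 4 13] total_free=18 largest=13 -> 100*(18-13)/18 = 500/18 ≈ 27.778 -> rounds to 28

Answer: 28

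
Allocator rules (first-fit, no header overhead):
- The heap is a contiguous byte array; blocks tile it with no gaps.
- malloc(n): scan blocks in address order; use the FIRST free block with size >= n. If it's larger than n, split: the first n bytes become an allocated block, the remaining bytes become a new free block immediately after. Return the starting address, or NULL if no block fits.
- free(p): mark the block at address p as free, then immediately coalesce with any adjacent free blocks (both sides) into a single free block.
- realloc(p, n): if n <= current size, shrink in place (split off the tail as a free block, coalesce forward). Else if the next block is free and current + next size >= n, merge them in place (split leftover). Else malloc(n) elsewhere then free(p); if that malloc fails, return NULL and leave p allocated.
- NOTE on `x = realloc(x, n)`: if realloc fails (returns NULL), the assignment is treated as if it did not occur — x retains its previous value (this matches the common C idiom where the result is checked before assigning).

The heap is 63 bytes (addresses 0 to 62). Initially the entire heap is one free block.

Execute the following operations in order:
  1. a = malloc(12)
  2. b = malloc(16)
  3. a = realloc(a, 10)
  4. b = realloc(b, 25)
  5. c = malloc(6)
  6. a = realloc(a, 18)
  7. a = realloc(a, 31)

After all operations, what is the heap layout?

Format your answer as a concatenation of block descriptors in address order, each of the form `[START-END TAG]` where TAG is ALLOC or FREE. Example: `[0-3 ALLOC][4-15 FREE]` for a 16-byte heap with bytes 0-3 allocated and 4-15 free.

Op 1: a = malloc(12) -> a = 0; heap: [0-11 ALLOC][12-62 FREE]
Op 2: b = malloc(16) -> b = 12; heap: [0-11 ALLOC][12-27 ALLOC][28-62 FREE]
Op 3: a = realloc(a, 10) -> a = 0; heap: [0-9 ALLOC][10-11 FREE][12-27 ALLOC][28-62 FREE]
Op 4: b = realloc(b, 25) -> b = 12; heap: [0-9 ALLOC][10-11 FREE][12-36 ALLOC][37-62 FREE]
Op 5: c = malloc(6) -> c = 37; heap: [0-9 ALLOC][10-11 FREE][12-36 ALLOC][37-42 ALLOC][43-62 FREE]
Op 6: a = realloc(a, 18) -> a = 43; heap: [0-11 FREE][12-36 ALLOC][37-42 ALLOC][43-60 ALLOC][61-62 FREE]
Op 7: a = realloc(a, 31) -> NULL (a unchanged); heap: [0-11 FREE][12-36 ALLOC][37-42 ALLOC][43-60 ALLOC][61-62 FREE]

Answer: [0-11 FREE][12-36 ALLOC][37-42 ALLOC][43-60 ALLOC][61-62 FREE]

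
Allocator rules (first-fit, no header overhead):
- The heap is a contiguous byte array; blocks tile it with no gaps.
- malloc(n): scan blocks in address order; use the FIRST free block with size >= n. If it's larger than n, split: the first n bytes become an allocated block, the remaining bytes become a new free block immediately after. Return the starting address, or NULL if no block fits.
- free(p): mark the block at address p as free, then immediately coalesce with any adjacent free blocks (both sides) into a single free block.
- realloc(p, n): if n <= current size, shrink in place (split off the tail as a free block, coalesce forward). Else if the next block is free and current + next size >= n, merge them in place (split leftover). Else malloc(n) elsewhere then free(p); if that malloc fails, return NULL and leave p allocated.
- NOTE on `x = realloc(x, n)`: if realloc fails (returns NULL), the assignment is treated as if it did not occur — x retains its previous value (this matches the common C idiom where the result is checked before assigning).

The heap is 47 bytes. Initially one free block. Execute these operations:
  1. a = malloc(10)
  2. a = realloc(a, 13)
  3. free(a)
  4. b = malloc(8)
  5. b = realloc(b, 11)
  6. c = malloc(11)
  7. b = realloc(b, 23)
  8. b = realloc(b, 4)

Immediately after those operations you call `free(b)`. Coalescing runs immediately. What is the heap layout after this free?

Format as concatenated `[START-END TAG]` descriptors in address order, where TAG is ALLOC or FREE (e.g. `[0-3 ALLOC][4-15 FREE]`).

Answer: [0-10 FREE][11-21 ALLOC][22-46 FREE]

Derivation:
Op 1: a = malloc(10) -> a = 0; heap: [0-9 ALLOC][10-46 FREE]
Op 2: a = realloc(a, 13) -> a = 0; heap: [0-12 ALLOC][13-46 FREE]
Op 3: free(a) -> (freed a); heap: [0-46 FREE]
Op 4: b = malloc(8) -> b = 0; heap: [0-7 ALLOC][8-46 FREE]
Op 5: b = realloc(b, 11) -> b = 0; heap: [0-10 ALLOC][11-46 FREE]
Op 6: c = malloc(11) -> c = 11; heap: [0-10 ALLOC][11-21 ALLOC][22-46 FREE]
Op 7: b = realloc(b, 23) -> b = 22; heap: [0-10 FREE][11-21 ALLOC][22-44 ALLOC][45-46 FREE]
Op 8: b = realloc(b, 4) -> b = 22; heap: [0-10 FREE][11-21 ALLOC][22-25 ALLOC][26-46 FREE]
free(b): b = 22 -> block [22-25 ALLOC]; mark free, coalesce with adjacent free neighbors -> [0-10 FREE][11-21 ALLOC][22-46 FREE]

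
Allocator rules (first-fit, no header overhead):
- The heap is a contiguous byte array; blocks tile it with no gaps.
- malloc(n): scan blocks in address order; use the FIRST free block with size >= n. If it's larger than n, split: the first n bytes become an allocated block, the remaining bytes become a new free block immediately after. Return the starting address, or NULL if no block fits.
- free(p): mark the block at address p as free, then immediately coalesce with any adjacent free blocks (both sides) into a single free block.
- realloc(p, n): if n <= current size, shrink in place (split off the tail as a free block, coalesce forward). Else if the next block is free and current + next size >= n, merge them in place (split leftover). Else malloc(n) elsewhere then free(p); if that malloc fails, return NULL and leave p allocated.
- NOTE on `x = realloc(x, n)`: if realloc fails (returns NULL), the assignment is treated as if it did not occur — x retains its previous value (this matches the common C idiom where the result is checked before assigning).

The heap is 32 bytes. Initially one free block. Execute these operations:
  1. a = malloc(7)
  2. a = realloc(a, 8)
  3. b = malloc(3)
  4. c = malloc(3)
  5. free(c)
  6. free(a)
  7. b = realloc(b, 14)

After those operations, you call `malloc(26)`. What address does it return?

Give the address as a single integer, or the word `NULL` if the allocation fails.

Answer: NULL

Derivation:
Op 1: a = malloc(7) -> a = 0; heap: [0-6 ALLOC][7-31 FREE]
Op 2: a = realloc(a, 8) -> a = 0; heap: [0-7 ALLOC][8-31 FREE]
Op 3: b = malloc(3) -> b = 8; heap: [0-7 ALLOC][8-10 ALLOC][11-31 FREE]
Op 4: c = malloc(3) -> c = 11; heap: [0-7 ALLOC][8-10 ALLOC][11-13 ALLOC][14-31 FREE]
Op 5: free(c) -> (freed c); heap: [0-7 ALLOC][8-10 ALLOC][11-31 FREE]
Op 6: free(a) -> (freed a); heap: [0-7 FREE][8-10 ALLOC][11-31 FREE]
Op 7: b = realloc(b, 14) -> b = 8; heap: [0-7 FREE][8-21 ALLOC][22-31 FREE]
malloc(26): first-fit scan over [0-7 FREE][8-21 ALLOC][22-31 FREE] -> NULL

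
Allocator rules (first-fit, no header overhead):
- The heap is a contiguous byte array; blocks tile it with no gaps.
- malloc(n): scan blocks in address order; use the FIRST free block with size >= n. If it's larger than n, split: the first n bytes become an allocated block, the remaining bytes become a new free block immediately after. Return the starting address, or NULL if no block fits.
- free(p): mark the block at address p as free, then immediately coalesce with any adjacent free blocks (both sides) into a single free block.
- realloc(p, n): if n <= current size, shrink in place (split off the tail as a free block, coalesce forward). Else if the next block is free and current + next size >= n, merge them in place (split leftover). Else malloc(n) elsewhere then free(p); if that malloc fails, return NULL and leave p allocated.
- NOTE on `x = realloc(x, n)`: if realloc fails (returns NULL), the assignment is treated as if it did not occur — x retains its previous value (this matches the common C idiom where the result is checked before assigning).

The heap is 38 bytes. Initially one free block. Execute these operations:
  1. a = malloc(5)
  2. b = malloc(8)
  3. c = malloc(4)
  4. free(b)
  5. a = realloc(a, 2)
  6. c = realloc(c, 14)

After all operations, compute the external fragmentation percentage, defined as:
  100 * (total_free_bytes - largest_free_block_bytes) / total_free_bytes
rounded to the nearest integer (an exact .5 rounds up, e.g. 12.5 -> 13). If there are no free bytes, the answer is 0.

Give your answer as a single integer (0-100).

Op 1: a = malloc(5) -> a = 0; heap: [0-4 ALLOC][5-37 FREE]
Op 2: b = malloc(8) -> b = 5; heap: [0-4 ALLOC][5-12 ALLOC][13-37 FREE]
Op 3: c = malloc(4) -> c = 13; heap: [0-4 ALLOC][5-12 ALLOC][13-16 ALLOC][17-37 FREE]
Op 4: free(b) -> (freed b); heap: [0-4 ALLOC][5-12 FREE][13-16 ALLOC][17-37 FREE]
Op 5: a = realloc(a, 2) -> a = 0; heap: [0-1 ALLOC][2-12 FREE][13-16 ALLOC][17-37 FREE]
Op 6: c = realloc(c, 14) -> c = 13; heap: [0-1 ALLOC][2-12 FREE][13-26 ALLOC][27-37 FREE]
Free blocks: [11 11] total_free=22 largest=11 -> 100*(22-11)/22 = 1100/22 = 50

Answer: 50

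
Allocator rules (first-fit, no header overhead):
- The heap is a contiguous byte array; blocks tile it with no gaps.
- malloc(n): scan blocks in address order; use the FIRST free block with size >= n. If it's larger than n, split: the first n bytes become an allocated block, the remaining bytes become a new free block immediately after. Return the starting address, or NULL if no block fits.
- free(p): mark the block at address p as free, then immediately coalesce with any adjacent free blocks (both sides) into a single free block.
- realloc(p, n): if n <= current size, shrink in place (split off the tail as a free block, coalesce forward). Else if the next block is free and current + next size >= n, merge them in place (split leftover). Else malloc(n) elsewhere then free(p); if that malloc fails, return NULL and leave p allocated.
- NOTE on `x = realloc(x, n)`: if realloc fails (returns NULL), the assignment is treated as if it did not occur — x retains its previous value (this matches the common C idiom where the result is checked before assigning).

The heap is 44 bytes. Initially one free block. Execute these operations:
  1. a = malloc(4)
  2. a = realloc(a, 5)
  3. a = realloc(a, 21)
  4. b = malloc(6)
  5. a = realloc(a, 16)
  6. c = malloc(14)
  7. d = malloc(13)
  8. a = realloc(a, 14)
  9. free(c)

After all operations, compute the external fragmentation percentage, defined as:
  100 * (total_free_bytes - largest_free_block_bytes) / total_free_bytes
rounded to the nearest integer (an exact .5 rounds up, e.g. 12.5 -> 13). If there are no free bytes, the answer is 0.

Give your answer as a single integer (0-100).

Answer: 29

Derivation:
Op 1: a = malloc(4) -> a = 0; heap: [0-3 ALLOC][4-43 FREE]
Op 2: a = realloc(a, 5) -> a = 0; heap: [0-4 ALLOC][5-43 FREE]
Op 3: a = realloc(a, 21) -> a = 0; heap: [0-20 ALLOC][21-43 FREE]
Op 4: b = malloc(6) -> b = 21; heap: [0-20 ALLOC][21-26 ALLOC][27-43 FREE]
Op 5: a = realloc(a, 16) -> a = 0; heap: [0-15 ALLOC][16-20 FREE][21-26 ALLOC][27-43 FREE]
Op 6: c = malloc(14) -> c = 27; heap: [0-15 ALLOC][16-20 FREE][21-26 ALLOC][27-40 ALLOC][41-43 FREE]
Op 7: d = malloc(13) -> d = NULL; heap: [0-15 ALLOC][16-20 FREE][21-26 ALLOC][27-40 ALLOC][41-43 FREE]
Op 8: a = realloc(a, 14) -> a = 0; heap: [0-13 ALLOC][14-20 FREE][21-26 ALLOC][27-40 ALLOC][41-43 FREE]
Op 9: free(c) -> (freed c); heap: [0-13 ALLOC][14-20 FREE][21-26 ALLOC][27-43 FREE]
Free blocks: [7 17] total_free=24 largest=17 -> 100*(24-17)/24 = 700/24 ≈ 29.167 -> rounds to 29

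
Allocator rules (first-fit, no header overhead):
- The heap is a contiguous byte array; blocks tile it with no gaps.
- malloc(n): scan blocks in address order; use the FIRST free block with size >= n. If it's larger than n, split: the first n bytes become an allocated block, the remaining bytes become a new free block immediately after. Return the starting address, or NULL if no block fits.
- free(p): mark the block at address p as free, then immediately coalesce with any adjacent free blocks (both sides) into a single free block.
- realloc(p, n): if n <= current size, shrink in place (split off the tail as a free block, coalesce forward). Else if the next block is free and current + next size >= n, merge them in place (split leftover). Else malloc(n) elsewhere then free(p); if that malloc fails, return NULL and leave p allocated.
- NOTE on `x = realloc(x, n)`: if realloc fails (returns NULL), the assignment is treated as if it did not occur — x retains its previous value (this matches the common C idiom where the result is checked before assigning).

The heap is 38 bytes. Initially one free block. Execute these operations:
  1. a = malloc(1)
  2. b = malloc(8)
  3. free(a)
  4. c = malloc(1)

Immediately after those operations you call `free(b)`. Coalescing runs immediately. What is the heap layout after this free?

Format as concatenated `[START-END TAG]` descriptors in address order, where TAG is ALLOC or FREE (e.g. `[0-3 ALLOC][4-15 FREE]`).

Op 1: a = malloc(1) -> a = 0; heap: [0-0 ALLOC][1-37 FREE]
Op 2: b = malloc(8) -> b = 1; heap: [0-0 ALLOC][1-8 ALLOC][9-37 FREE]
Op 3: free(a) -> (freed a); heap: [0-0 FREE][1-8 ALLOC][9-37 FREE]
Op 4: c = malloc(1) -> c = 0; heap: [0-0 ALLOC][1-8 ALLOC][9-37 FREE]
free(b): b = 1 -> block [1-8 ALLOC]; mark free, coalesce with adjacent free neighbors -> [0-0 ALLOC][1-37 FREE]

Answer: [0-0 ALLOC][1-37 FREE]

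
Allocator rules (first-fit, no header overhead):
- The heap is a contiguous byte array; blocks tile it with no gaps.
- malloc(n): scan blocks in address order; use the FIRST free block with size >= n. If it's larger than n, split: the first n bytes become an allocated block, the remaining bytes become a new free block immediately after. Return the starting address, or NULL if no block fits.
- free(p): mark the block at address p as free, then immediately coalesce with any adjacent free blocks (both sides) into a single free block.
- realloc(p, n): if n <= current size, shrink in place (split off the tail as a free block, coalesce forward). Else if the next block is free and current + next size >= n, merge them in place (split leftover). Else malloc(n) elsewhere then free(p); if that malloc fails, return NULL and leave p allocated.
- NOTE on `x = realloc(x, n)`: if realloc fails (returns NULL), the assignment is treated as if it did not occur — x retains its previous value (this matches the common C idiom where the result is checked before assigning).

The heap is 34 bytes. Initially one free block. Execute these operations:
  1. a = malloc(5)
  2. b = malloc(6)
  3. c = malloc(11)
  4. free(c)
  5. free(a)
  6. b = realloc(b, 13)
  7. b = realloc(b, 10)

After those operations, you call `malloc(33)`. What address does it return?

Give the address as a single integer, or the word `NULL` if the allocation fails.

Answer: NULL

Derivation:
Op 1: a = malloc(5) -> a = 0; heap: [0-4 ALLOC][5-33 FREE]
Op 2: b = malloc(6) -> b = 5; heap: [0-4 ALLOC][5-10 ALLOC][11-33 FREE]
Op 3: c = malloc(11) -> c = 11; heap: [0-4 ALLOC][5-10 ALLOC][11-21 ALLOC][22-33 FREE]
Op 4: free(c) -> (freed c); heap: [0-4 ALLOC][5-10 ALLOC][11-33 FREE]
Op 5: free(a) -> (freed a); heap: [0-4 FREE][5-10 ALLOC][11-33 FREE]
Op 6: b = realloc(b, 13) -> b = 5; heap: [0-4 FREE][5-17 ALLOC][18-33 FREE]
Op 7: b = realloc(b, 10) -> b = 5; heap: [0-4 FREE][5-14 ALLOC][15-33 FREE]
malloc(33): first-fit scan over [0-4 FREE][5-14 ALLOC][15-33 FREE] -> NULL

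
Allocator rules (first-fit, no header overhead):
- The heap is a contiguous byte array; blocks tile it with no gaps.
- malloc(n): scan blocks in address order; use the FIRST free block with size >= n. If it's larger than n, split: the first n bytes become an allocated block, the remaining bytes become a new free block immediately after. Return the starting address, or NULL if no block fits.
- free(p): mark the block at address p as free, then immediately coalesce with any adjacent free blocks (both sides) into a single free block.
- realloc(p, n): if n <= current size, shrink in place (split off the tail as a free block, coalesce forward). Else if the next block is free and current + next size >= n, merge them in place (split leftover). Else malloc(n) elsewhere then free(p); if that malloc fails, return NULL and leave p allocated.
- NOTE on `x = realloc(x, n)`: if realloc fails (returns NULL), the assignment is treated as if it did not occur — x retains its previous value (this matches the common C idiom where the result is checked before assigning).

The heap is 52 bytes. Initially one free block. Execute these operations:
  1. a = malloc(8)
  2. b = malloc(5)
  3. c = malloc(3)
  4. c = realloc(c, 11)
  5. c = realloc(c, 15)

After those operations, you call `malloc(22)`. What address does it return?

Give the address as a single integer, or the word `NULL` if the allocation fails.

Answer: 28

Derivation:
Op 1: a = malloc(8) -> a = 0; heap: [0-7 ALLOC][8-51 FREE]
Op 2: b = malloc(5) -> b = 8; heap: [0-7 ALLOC][8-12 ALLOC][13-51 FREE]
Op 3: c = malloc(3) -> c = 13; heap: [0-7 ALLOC][8-12 ALLOC][13-15 ALLOC][16-51 FREE]
Op 4: c = realloc(c, 11) -> c = 13; heap: [0-7 ALLOC][8-12 ALLOC][13-23 ALLOC][24-51 FREE]
Op 5: c = realloc(c, 15) -> c = 13; heap: [0-7 ALLOC][8-12 ALLOC][13-27 ALLOC][28-51 FREE]
malloc(22): first-fit scan over [0-7 ALLOC][8-12 ALLOC][13-27 ALLOC][28-51 FREE] -> 28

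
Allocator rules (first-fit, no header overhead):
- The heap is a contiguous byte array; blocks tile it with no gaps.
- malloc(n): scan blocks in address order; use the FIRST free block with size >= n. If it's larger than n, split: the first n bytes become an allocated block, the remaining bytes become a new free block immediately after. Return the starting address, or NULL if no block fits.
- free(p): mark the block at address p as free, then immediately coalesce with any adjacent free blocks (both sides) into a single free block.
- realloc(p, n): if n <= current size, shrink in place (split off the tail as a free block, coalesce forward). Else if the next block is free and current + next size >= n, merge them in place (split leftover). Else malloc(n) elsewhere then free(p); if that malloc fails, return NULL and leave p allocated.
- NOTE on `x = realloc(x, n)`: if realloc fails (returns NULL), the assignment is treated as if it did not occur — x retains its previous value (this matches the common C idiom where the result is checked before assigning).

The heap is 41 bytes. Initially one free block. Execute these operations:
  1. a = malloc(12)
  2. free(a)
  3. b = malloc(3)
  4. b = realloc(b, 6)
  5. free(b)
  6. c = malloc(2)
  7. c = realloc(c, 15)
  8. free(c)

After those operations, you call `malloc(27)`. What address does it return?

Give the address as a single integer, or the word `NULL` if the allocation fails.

Op 1: a = malloc(12) -> a = 0; heap: [0-11 ALLOC][12-40 FREE]
Op 2: free(a) -> (freed a); heap: [0-40 FREE]
Op 3: b = malloc(3) -> b = 0; heap: [0-2 ALLOC][3-40 FREE]
Op 4: b = realloc(b, 6) -> b = 0; heap: [0-5 ALLOC][6-40 FREE]
Op 5: free(b) -> (freed b); heap: [0-40 FREE]
Op 6: c = malloc(2) -> c = 0; heap: [0-1 ALLOC][2-40 FREE]
Op 7: c = realloc(c, 15) -> c = 0; heap: [0-14 ALLOC][15-40 FREE]
Op 8: free(c) -> (freed c); heap: [0-40 FREE]
malloc(27): first-fit scan over [0-40 FREE] -> 0

Answer: 0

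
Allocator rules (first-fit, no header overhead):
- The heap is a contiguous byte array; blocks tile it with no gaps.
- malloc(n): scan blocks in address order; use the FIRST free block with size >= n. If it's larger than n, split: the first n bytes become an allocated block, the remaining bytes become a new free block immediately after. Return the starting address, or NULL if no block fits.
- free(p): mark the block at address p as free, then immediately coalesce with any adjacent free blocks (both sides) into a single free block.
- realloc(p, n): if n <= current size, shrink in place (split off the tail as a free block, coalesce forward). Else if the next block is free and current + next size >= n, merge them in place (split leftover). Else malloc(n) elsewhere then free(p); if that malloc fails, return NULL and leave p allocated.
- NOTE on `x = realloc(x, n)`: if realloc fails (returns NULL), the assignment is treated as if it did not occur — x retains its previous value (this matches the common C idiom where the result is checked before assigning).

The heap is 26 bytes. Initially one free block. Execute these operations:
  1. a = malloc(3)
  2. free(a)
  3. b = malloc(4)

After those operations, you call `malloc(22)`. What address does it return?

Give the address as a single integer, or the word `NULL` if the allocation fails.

Answer: 4

Derivation:
Op 1: a = malloc(3) -> a = 0; heap: [0-2 ALLOC][3-25 FREE]
Op 2: free(a) -> (freed a); heap: [0-25 FREE]
Op 3: b = malloc(4) -> b = 0; heap: [0-3 ALLOC][4-25 FREE]
malloc(22): first-fit scan over [0-3 ALLOC][4-25 FREE] -> 4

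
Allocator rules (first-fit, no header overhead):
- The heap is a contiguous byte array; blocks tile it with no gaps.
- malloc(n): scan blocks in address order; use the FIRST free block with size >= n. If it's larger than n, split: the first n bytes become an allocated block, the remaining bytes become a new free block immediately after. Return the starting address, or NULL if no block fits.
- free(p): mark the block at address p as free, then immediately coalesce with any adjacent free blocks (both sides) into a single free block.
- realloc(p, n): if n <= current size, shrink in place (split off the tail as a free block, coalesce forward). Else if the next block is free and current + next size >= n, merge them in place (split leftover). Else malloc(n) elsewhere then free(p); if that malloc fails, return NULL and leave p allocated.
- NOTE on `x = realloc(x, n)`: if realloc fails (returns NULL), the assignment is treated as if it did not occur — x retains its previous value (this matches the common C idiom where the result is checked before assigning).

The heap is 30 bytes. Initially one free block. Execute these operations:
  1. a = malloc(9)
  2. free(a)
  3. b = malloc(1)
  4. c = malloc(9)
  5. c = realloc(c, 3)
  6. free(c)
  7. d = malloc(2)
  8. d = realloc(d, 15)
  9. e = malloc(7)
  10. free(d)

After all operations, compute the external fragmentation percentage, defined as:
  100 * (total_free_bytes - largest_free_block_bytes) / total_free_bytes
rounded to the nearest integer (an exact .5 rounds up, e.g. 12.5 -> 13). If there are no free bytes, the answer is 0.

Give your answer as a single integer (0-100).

Answer: 32

Derivation:
Op 1: a = malloc(9) -> a = 0; heap: [0-8 ALLOC][9-29 FREE]
Op 2: free(a) -> (freed a); heap: [0-29 FREE]
Op 3: b = malloc(1) -> b = 0; heap: [0-0 ALLOC][1-29 FREE]
Op 4: c = malloc(9) -> c = 1; heap: [0-0 ALLOC][1-9 ALLOC][10-29 FREE]
Op 5: c = realloc(c, 3) -> c = 1; heap: [0-0 ALLOC][1-3 ALLOC][4-29 FREE]
Op 6: free(c) -> (freed c); heap: [0-0 ALLOC][1-29 FREE]
Op 7: d = malloc(2) -> d = 1; heap: [0-0 ALLOC][1-2 ALLOC][3-29 FREE]
Op 8: d = realloc(d, 15) -> d = 1; heap: [0-0 ALLOC][1-15 ALLOC][16-29 FREE]
Op 9: e = malloc(7) -> e = 16; heap: [0-0 ALLOC][1-15 ALLOC][16-22 ALLOC][23-29 FREE]
Op 10: free(d) -> (freed d); heap: [0-0 ALLOC][1-15 FREE][16-22 ALLOC][23-29 FREE]
Free blocks: [15 7] total_free=22 largest=15 -> 100*(22-15)/22 = 700/22 ≈ 31.818 -> rounds to 32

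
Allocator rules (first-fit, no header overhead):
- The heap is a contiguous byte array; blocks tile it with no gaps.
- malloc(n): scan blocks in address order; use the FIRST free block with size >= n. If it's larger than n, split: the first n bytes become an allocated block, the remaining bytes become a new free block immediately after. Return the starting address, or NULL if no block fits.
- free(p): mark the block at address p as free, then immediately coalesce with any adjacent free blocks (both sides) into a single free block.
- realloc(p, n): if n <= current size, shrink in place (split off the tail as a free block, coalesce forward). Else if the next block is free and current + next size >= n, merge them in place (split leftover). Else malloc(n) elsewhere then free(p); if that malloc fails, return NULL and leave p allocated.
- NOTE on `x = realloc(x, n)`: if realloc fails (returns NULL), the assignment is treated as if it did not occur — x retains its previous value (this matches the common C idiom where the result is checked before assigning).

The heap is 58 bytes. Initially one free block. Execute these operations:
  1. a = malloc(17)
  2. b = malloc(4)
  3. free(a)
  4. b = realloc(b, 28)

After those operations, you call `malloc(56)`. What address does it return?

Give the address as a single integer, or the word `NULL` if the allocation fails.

Answer: NULL

Derivation:
Op 1: a = malloc(17) -> a = 0; heap: [0-16 ALLOC][17-57 FREE]
Op 2: b = malloc(4) -> b = 17; heap: [0-16 ALLOC][17-20 ALLOC][21-57 FREE]
Op 3: free(a) -> (freed a); heap: [0-16 FREE][17-20 ALLOC][21-57 FREE]
Op 4: b = realloc(b, 28) -> b = 17; heap: [0-16 FREE][17-44 ALLOC][45-57 FREE]
malloc(56): first-fit scan over [0-16 FREE][17-44 ALLOC][45-57 FREE] -> NULL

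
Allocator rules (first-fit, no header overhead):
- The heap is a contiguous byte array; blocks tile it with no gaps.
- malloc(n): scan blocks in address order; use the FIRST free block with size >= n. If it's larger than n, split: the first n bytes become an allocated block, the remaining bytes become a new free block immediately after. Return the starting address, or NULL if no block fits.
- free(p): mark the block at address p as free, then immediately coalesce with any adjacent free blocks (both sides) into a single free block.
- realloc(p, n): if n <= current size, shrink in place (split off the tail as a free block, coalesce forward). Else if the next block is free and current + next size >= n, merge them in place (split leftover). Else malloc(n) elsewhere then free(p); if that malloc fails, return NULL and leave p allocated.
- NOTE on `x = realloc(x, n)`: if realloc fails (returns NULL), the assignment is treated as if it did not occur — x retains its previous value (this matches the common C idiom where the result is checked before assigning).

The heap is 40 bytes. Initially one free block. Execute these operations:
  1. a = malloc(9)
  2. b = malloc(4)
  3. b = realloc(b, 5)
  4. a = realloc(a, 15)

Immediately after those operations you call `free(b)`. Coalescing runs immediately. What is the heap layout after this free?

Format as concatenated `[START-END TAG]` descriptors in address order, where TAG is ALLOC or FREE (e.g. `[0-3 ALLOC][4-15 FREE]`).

Op 1: a = malloc(9) -> a = 0; heap: [0-8 ALLOC][9-39 FREE]
Op 2: b = malloc(4) -> b = 9; heap: [0-8 ALLOC][9-12 ALLOC][13-39 FREE]
Op 3: b = realloc(b, 5) -> b = 9; heap: [0-8 ALLOC][9-13 ALLOC][14-39 FREE]
Op 4: a = realloc(a, 15) -> a = 14; heap: [0-8 FREE][9-13 ALLOC][14-28 ALLOC][29-39 FREE]
free(b): b = 9 -> block [9-13 ALLOC]; mark free, coalesce with adjacent free neighbors -> [0-13 FREE][14-28 ALLOC][29-39 FREE]

Answer: [0-13 FREE][14-28 ALLOC][29-39 FREE]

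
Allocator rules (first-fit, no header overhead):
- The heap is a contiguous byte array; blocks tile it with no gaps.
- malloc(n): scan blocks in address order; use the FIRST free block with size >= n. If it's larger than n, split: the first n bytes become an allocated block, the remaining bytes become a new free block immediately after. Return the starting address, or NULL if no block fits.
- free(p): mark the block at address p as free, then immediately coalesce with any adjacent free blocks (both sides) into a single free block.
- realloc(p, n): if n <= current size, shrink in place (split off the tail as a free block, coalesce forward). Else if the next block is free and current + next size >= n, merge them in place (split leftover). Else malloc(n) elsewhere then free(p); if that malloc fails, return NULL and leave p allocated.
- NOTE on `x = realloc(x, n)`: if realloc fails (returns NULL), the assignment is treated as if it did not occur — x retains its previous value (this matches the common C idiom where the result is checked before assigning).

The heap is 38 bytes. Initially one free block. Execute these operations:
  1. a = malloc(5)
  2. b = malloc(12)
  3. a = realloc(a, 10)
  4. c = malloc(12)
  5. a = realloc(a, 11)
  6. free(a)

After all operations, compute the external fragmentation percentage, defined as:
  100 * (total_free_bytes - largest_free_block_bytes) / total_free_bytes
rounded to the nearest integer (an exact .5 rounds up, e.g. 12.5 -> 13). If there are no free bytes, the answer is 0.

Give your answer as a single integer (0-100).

Op 1: a = malloc(5) -> a = 0; heap: [0-4 ALLOC][5-37 FREE]
Op 2: b = malloc(12) -> b = 5; heap: [0-4 ALLOC][5-16 ALLOC][17-37 FREE]
Op 3: a = realloc(a, 10) -> a = 17; heap: [0-4 FREE][5-16 ALLOC][17-26 ALLOC][27-37 FREE]
Op 4: c = malloc(12) -> c = NULL; heap: [0-4 FREE][5-16 ALLOC][17-26 ALLOC][27-37 FREE]
Op 5: a = realloc(a, 11) -> a = 17; heap: [0-4 FREE][5-16 ALLOC][17-27 ALLOC][28-37 FREE]
Op 6: free(a) -> (freed a); heap: [0-4 FREE][5-16 ALLOC][17-37 FREE]
Free blocks: [5 21] total_free=26 largest=21 -> 100*(26-21)/26 = 500/26 ≈ 19.231 -> rounds to 19

Answer: 19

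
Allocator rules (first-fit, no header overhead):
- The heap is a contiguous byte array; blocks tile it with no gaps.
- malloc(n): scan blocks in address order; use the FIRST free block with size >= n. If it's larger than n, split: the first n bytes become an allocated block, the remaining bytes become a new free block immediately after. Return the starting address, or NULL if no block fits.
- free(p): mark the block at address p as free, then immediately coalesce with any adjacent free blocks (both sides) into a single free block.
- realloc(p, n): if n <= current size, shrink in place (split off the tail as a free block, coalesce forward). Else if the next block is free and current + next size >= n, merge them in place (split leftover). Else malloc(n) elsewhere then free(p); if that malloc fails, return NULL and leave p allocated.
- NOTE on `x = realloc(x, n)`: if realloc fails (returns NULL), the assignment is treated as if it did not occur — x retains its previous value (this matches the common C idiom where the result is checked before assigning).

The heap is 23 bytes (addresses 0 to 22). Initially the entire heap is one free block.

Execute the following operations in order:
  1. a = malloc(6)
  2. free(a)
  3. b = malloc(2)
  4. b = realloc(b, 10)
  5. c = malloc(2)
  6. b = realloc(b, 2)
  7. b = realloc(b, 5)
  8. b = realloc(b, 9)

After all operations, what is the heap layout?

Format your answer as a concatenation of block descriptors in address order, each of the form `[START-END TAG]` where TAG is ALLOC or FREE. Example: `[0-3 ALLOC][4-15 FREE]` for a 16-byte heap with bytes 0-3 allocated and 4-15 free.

Op 1: a = malloc(6) -> a = 0; heap: [0-5 ALLOC][6-22 FREE]
Op 2: free(a) -> (freed a); heap: [0-22 FREE]
Op 3: b = malloc(2) -> b = 0; heap: [0-1 ALLOC][2-22 FREE]
Op 4: b = realloc(b, 10) -> b = 0; heap: [0-9 ALLOC][10-22 FREE]
Op 5: c = malloc(2) -> c = 10; heap: [0-9 ALLOC][10-11 ALLOC][12-22 FREE]
Op 6: b = realloc(b, 2) -> b = 0; heap: [0-1 ALLOC][2-9 FREE][10-11 ALLOC][12-22 FREE]
Op 7: b = realloc(b, 5) -> b = 0; heap: [0-4 ALLOC][5-9 FREE][10-11 ALLOC][12-22 FREE]
Op 8: b = realloc(b, 9) -> b = 0; heap: [0-8 ALLOC][9-9 FREE][10-11 ALLOC][12-22 FREE]

Answer: [0-8 ALLOC][9-9 FREE][10-11 ALLOC][12-22 FREE]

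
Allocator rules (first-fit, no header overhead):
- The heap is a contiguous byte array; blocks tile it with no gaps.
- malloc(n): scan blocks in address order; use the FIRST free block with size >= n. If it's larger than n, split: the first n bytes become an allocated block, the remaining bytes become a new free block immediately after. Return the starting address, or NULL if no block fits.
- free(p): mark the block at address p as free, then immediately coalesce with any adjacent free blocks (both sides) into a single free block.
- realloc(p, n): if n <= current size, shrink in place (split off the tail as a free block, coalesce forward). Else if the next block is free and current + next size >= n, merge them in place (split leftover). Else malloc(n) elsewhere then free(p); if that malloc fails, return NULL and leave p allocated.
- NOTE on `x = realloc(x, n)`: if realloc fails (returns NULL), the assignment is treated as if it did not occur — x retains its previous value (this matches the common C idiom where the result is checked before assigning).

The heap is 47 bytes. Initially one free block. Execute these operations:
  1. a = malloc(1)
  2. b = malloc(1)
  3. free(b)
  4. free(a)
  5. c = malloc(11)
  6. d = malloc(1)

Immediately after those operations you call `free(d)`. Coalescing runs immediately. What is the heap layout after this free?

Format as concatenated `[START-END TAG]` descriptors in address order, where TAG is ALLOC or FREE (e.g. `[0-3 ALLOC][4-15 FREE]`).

Op 1: a = malloc(1) -> a = 0; heap: [0-0 ALLOC][1-46 FREE]
Op 2: b = malloc(1) -> b = 1; heap: [0-0 ALLOC][1-1 ALLOC][2-46 FREE]
Op 3: free(b) -> (freed b); heap: [0-0 ALLOC][1-46 FREE]
Op 4: free(a) -> (freed a); heap: [0-46 FREE]
Op 5: c = malloc(11) -> c = 0; heap: [0-10 ALLOC][11-46 FREE]
Op 6: d = malloc(1) -> d = 11; heap: [0-10 ALLOC][11-11 ALLOC][12-46 FREE]
free(d): d = 11 -> block [11-11 ALLOC]; mark free, coalesce with adjacent free neighbors -> [0-10 ALLOC][11-46 FREE]

Answer: [0-10 ALLOC][11-46 FREE]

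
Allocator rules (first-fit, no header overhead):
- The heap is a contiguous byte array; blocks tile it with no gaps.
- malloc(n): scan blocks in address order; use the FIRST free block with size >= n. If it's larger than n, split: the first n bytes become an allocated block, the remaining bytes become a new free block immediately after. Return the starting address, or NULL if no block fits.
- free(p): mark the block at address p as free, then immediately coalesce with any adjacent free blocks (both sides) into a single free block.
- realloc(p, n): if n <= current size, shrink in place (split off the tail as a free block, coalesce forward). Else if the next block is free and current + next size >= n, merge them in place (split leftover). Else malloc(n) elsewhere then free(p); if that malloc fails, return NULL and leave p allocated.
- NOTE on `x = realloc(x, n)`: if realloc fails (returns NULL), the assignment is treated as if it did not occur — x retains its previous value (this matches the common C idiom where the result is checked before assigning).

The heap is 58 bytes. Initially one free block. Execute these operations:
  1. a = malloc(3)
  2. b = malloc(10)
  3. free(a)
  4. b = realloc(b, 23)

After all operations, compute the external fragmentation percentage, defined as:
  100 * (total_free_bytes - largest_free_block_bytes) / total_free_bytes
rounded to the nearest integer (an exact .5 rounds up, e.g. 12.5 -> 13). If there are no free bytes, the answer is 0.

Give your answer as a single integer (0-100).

Op 1: a = malloc(3) -> a = 0; heap: [0-2 ALLOC][3-57 FREE]
Op 2: b = malloc(10) -> b = 3; heap: [0-2 ALLOC][3-12 ALLOC][13-57 FREE]
Op 3: free(a) -> (freed a); heap: [0-2 FREE][3-12 ALLOC][13-57 FREE]
Op 4: b = realloc(b, 23) -> b = 3; heap: [0-2 FREE][3-25 ALLOC][26-57 FREE]
Free blocks: [3 32] total_free=35 largest=32 -> 100*(35-32)/35 = 300/35 ≈ 8.571 -> rounds to 9

Answer: 9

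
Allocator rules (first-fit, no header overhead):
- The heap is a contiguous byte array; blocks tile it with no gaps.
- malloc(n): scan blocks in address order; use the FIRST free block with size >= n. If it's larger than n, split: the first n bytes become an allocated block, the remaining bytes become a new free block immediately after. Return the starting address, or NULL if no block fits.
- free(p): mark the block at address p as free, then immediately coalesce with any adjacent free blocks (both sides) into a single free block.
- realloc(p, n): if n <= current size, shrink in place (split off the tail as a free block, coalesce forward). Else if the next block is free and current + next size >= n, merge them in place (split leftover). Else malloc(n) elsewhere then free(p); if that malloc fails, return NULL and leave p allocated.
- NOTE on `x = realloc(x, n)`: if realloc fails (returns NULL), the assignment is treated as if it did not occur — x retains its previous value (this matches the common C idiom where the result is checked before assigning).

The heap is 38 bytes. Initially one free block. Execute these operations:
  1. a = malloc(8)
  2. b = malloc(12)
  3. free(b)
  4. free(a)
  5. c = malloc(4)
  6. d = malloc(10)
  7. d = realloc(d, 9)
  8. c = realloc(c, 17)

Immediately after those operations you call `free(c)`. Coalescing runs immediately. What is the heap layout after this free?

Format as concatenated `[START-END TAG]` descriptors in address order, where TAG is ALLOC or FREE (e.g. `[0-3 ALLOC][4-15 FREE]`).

Op 1: a = malloc(8) -> a = 0; heap: [0-7 ALLOC][8-37 FREE]
Op 2: b = malloc(12) -> b = 8; heap: [0-7 ALLOC][8-19 ALLOC][20-37 FREE]
Op 3: free(b) -> (freed b); heap: [0-7 ALLOC][8-37 FREE]
Op 4: free(a) -> (freed a); heap: [0-37 FREE]
Op 5: c = malloc(4) -> c = 0; heap: [0-3 ALLOC][4-37 FREE]
Op 6: d = malloc(10) -> d = 4; heap: [0-3 ALLOC][4-13 ALLOC][14-37 FREE]
Op 7: d = realloc(d, 9) -> d = 4; heap: [0-3 ALLOC][4-12 ALLOC][13-37 FREE]
Op 8: c = realloc(c, 17) -> c = 13; heap: [0-3 FREE][4-12 ALLOC][13-29 ALLOC][30-37 FREE]
free(c): c = 13 -> block [13-29 ALLOC]; mark free, coalesce with adjacent free neighbors -> [0-3 FREE][4-12 ALLOC][13-37 FREE]

Answer: [0-3 FREE][4-12 ALLOC][13-37 FREE]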